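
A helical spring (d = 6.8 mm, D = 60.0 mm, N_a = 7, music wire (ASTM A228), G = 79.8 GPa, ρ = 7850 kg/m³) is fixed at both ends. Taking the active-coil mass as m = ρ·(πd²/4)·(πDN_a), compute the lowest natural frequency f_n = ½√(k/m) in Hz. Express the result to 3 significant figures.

k = Gd⁴/(8D³N_a) = (79.8×10³)(6.8⁴)/(8·60.0³·7) = 14.106 N/mm = 14106 N/m
Wire length L = πDN_a = π·60.0·7 = 1319.5 mm
m = ρ·(πd²/4)·L = 7850 × 36.317×10⁻⁶ m² × 1.3195 m = 0.37616 kg
f_n = ½√(k/m) = 0.5·√(14106/0.37616) = 0.5·√(37499) = 96.823 Hz

96.8 Hz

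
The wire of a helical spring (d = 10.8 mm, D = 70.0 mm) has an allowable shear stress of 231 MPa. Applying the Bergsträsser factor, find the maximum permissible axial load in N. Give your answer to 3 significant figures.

C = D/d = 70.0/10.8 = 6.4815
K_B = (4C+2)/(4C−3) = 27.926/22.926 = 1.2181
τ_max = K·8FD/(πd³) → F_max = τ_allow·πd³/(8DK)
F_max = 231·π·10.8³/(8·70.0·1.2181) = 9.1418e+05/682.13 = 1340.2 N

1340 N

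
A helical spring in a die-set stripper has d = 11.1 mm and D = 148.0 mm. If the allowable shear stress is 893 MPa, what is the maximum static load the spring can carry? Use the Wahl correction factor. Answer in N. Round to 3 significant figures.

2930 N

C = D/d = 148.0/11.1 = 13.3333
K_W = (4C−1)/(4C−4) + 0.615/C = 52.333/49.333 + 0.0461 = 1.1069
τ_max = K·8FD/(πd³) → F_max = τ_allow·πd³/(8DK)
F_max = 893·π·11.1³/(8·148.0·1.1069) = 3.8368e+06/1310.6 = 2927.5 N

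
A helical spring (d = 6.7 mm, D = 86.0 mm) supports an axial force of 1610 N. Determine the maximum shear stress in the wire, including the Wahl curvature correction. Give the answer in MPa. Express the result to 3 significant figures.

Spring index C = D/d = 86.0/6.7 = 12.8358
K_W = (4C−1)/(4C−4) + 0.615/C = 50.343/47.343 + 0.0479 = 1.1113
τ₀ = 8FD/(πd³) = 8·1610·86.0/(π·6.7³) = 1.10768e+06/944.87 = 1172.3 MPa
τ_max = K·τ₀ = 1.1113 × 1172.3 = 1302.8 MPa

1300 MPa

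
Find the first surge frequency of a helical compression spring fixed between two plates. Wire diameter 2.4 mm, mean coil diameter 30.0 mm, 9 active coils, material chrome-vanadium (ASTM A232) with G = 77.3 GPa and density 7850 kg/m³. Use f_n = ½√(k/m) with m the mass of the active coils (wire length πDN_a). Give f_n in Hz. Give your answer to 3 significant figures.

105 Hz

k = Gd⁴/(8D³N_a) = (77.3×10³)(2.4⁴)/(8·30.0³·9) = 1.3193 N/mm = 1319.3 N/m
Wire length L = πDN_a = π·30.0·9 = 848.23 mm
m = ρ·(πd²/4)·L = 7850 × 4.5239×10⁻⁶ m² × 0.84823 m = 0.030123 kg
f_n = ½√(k/m) = 0.5·√(1319.3/0.030123) = 0.5·√(43796) = 104.64 Hz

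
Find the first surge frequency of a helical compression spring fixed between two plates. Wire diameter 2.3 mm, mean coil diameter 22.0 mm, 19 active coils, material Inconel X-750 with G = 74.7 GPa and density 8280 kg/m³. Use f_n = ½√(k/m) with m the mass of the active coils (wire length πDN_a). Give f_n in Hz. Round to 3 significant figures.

84.5 Hz

k = Gd⁴/(8D³N_a) = (74.7×10³)(2.3⁴)/(8·22.0³·19) = 1.2916 N/mm = 1291.6 N/m
Wire length L = πDN_a = π·22.0·19 = 1313.2 mm
m = ρ·(πd²/4)·L = 8280 × 4.1548×10⁻⁶ m² × 1.3132 m = 0.045175 kg
f_n = ½√(k/m) = 0.5·√(1291.6/0.045175) = 0.5·√(28590) = 84.543 Hz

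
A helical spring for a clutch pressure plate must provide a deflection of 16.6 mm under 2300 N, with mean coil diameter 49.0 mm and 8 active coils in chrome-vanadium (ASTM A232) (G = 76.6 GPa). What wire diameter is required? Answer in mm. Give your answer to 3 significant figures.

10.8 mm

Required rate k = F/δ = 2300/16.6 = 138.55 N/mm
d = (8D³N_a·k / G)^(1/4) = (8·49.0³·8·138.55 / (76.6×10³))^0.25
  = (13619)^0.25 = 10.8029 mm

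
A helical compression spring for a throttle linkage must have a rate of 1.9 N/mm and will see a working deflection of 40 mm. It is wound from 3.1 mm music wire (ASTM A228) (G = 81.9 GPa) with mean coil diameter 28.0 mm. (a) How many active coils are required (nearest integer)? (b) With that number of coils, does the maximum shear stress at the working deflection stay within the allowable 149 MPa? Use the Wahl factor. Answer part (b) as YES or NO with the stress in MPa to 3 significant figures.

(a) 23 coils; (b) NO, τ_max = 208 MPa

N_a = Gd⁴/(8D³k) = (81.9×10³)(3.1⁴)/(8·28.0³·1.9) = 22.67 → N_a = 23
Actual rate k = Gd⁴/(8D³·23) = 1.8726 N/mm
Working load F = kδ = 1.8726·40 = 74.903 N
C = 28.0/3.1 = 9.0323; K_W = (4C−1)/(4C−4)+0.615/C = 1.1615
τ_max = K_W·8FD/(πd³) = 1.1615·179.27 = 208.22 MPa
τ_max > 149 MPa → exceeds allowable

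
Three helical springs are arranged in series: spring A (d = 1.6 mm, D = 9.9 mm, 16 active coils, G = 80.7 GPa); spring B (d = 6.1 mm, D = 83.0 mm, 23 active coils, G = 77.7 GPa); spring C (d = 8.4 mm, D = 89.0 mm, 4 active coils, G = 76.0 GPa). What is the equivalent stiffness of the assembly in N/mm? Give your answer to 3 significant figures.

k_A = Gd⁴/(8D³N_a) = (80.7×10³)(1.6⁴)/(8·9.9³·16) = 4.2583 N/mm
k_B = Gd⁴/(8D³N_a) = (77.7×10³)(6.1⁴)/(8·83.0³·23) = 1.0226 N/mm
k_C = Gd⁴/(8D³N_a) = (76.0×10³)(8.4⁴)/(8·89.0³·4) = 16.773 N/mm
Series: 1/k_eq = 1/4.2583 + 1/1.0226 + 1/16.773 = 1.2724; k_eq = 0.78592 N/mm

0.786 N/mm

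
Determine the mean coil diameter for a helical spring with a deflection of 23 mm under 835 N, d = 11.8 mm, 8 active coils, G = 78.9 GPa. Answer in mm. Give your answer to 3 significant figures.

87.0 mm

Required rate k = F/δ = 835/23 = 36.304 N/mm
D = (Gd⁴/(8N_a·k))^(1/3) = (78.9×10³·11.8⁴/(8·8·36.304))^(1/3)
  = (658365)^(1/3) = 86.9939 mm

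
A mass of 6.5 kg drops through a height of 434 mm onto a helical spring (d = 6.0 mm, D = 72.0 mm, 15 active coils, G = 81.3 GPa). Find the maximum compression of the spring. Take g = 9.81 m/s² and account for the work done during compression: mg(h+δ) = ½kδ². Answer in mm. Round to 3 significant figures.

k = Gd⁴/(8D³N_a) = (81.3×10³)(6.0⁴)/(8·72.0³·15) = 2.3524 N/mm
W = mg = 6.5 × 9.81 = 63.765 N
½kδ² − Wδ − Wh = 0 → δ = (W + √(W² + 2kWh))/k
δ = (63.765 + √(4066 + 130202))/2.3524 = (63.765 + 366.43)/2.3524 = 182.87 mm

183 mm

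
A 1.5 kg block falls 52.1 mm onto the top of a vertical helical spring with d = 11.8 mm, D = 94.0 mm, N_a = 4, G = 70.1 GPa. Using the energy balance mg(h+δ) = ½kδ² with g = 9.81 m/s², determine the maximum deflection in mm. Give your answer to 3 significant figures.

k = Gd⁴/(8D³N_a) = (70.1×10³)(11.8⁴)/(8·94.0³·4) = 51.134 N/mm
W = mg = 1.5 × 9.81 = 14.715 N
½kδ² − Wδ − Wh = 0 → δ = (W + √(W² + 2kWh))/k
δ = (14.715 + √(216.53 + 78404.4))/51.134 = (14.715 + 280.39)/51.134 = 5.7713 mm

5.77 mm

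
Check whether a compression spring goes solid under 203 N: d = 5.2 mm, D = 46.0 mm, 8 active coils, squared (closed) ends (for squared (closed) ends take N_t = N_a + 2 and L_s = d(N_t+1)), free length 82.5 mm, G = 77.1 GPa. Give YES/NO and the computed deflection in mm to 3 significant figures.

k = Gd⁴/(8D³N_a) = (77.1×10³)(5.2⁴)/(8·46.0³·8) = 9.0493 N/mm
N_t = 10; L_s = 5.2·11 = 57.2 mm; δ_solid = L₀ − L_s = 82.5 − 57.2 = 25.3 mm
δ = F/k = 203/9.0493 = 22.433 mm
δ < δ_solid → spring does not go solid

NO, δ = 22.4 mm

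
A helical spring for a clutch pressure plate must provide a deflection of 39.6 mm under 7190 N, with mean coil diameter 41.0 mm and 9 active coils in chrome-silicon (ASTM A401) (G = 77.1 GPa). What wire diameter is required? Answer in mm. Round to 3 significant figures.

Required rate k = F/δ = 7190/39.6 = 181.57 N/mm
d = (8D³N_a·k / G)^(1/4) = (8·41.0³·9·181.57 / (77.1×10³))^0.25
  = (11686)^0.25 = 10.3972 mm

10.4 mm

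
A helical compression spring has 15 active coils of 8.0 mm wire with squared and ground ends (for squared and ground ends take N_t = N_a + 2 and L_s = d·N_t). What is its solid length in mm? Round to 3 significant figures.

136 mm

squared and ground ends: N_t = N_a + 2 = 15 + 2 = 17
L_s = d·N_t = 8.0 × 17 = 136 mm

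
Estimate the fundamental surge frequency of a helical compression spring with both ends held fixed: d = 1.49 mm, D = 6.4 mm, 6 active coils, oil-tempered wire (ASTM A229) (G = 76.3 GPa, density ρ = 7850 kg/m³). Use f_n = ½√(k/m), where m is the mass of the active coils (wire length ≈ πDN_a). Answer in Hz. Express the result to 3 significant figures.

2130 Hz

k = Gd⁴/(8D³N_a) = (76.3×10³)(1.49⁴)/(8·6.4³·6) = 29.887 N/mm = 29887 N/m
Wire length L = πDN_a = π·6.4·6 = 120.64 mm
m = ρ·(πd²/4)·L = 7850 × 1.7437×10⁻⁶ m² × 0.12064 m = 0.0016513 kg
f_n = ½√(k/m) = 0.5·√(29887/0.0016513) = 0.5·√(1.81e+07) = 2127.2 Hz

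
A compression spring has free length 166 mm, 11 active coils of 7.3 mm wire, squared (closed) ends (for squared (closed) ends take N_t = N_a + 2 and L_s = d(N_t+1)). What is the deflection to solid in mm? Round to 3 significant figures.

63.8 mm

N_t = 13; L_s = 7.3·14 = 102.2 mm
δ_solid = L₀ − L_s = 166 − 102.2 = 63.8 mm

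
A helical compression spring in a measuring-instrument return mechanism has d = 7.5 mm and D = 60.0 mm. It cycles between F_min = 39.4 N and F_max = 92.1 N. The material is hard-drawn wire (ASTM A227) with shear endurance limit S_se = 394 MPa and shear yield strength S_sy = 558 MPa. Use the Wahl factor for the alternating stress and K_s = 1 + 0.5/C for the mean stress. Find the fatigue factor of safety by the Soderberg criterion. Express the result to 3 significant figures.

13.5

C = D/d = 60.0/7.5 = 8.0000; K_W = (4C−1)/(4C−4)+0.615/C = 1.1840; K_s = 1+0.5/C = 1.0625
F_a = (F_max−F_min)/2 = 26.35 N; F_m = (F_max+F_min)/2 = 65.75 N
τ_a = K_W·8F_aD/(πd³) = 1.1840 × 9.5431 = 11.299 MPa
τ_m = K_s·8F_mD/(πd³) = 1.0625 × 23.812 = 25.301 MPa
Soderberg: 1/n_f = τ_a/S_se + τ_m/S_sy = 11.299/394 + 25.301/558 = 0.02868 + 0.04534 = 0.07402
n_f = 1/0.07402 = 13.51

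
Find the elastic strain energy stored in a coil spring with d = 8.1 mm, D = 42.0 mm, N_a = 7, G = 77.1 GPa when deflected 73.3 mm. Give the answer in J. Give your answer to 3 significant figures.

215 J

k = Gd⁴/(8D³N_a) = (77.1×10³)(8.1⁴)/(8·42.0³·7) = 79.994 N/mm
U = ½kδ² = 0.5 × 79.994 × 73.3² = 2.149e+05 N·mm = 214.9 J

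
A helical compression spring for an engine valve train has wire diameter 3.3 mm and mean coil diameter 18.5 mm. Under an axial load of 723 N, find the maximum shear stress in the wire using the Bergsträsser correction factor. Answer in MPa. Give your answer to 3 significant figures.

Spring index C = D/d = 18.5/3.3 = 5.6061
K_B = (4C+2)/(4C−3) = 24.424/19.424 = 1.2574
τ₀ = 8FD/(πd³) = 8·723·18.5/(π·3.3³) = 107004/112.9 = 947.78 MPa
τ_max = K·τ₀ = 1.2574 × 947.78 = 1191.8 MPa

1190 MPa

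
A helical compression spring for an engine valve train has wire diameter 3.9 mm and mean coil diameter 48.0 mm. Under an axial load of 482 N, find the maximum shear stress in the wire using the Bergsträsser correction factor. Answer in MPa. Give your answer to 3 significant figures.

1100 MPa

Spring index C = D/d = 48.0/3.9 = 12.3077
K_B = (4C+2)/(4C−3) = 51.231/46.231 = 1.1082
τ₀ = 8FD/(πd³) = 8·482·48.0/(π·3.9³) = 185088/186.36 = 993.2 MPa
τ_max = K·τ₀ = 1.1082 × 993.2 = 1100.6 MPa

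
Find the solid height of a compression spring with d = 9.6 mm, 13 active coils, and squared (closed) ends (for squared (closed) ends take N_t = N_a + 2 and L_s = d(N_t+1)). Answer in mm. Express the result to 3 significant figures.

squared (closed) ends: N_t = N_a + 2 = 13 + 2 = 15
L_s = d·(N_t+1) = 9.6 × 16 = 153.6 mm

154 mm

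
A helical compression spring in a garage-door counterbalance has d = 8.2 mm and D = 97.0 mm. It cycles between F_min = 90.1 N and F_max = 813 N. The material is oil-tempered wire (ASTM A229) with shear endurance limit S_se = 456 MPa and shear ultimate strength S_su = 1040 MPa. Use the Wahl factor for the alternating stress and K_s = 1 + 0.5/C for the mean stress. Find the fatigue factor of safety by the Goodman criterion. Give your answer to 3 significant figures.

1.66

C = D/d = 97.0/8.2 = 11.8293; K_W = (4C−1)/(4C−4)+0.615/C = 1.1212; K_s = 1+0.5/C = 1.0423
F_a = (F_max−F_min)/2 = 361.45 N; F_m = (F_max+F_min)/2 = 451.55 N
τ_a = K_W·8F_aD/(πd³) = 1.1212 × 161.93 = 181.56 MPa
τ_m = K_s·8F_mD/(πd³) = 1.0423 × 202.29 = 210.84 MPa
Goodman: 1/n_f = τ_a/S_se + τ_m/S_su = 181.56/456 + 210.84/1040 = 0.39816 + 0.20273 = 0.60089
n_f = 1/0.60089 = 1.664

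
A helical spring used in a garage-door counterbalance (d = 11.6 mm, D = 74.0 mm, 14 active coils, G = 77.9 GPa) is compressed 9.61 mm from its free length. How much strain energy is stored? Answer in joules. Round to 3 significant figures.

k = Gd⁴/(8D³N_a) = (77.9×10³)(11.6⁴)/(8·74.0³·14) = 31.078 N/mm
U = ½kδ² = 0.5 × 31.078 × 9.61² = 1435.1 N·mm = 1.4351 J

1.44 J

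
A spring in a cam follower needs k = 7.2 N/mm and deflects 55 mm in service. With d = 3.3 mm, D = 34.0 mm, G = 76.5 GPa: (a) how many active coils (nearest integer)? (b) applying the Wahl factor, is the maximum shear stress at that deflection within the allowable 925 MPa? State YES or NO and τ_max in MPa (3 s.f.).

N_a = Gd⁴/(8D³k) = (76.5×10³)(3.3⁴)/(8·34.0³·7.2) = 4.007 → N_a = 4
Actual rate k = Gd⁴/(8D³·4) = 7.2132 N/mm
Working load F = kδ = 7.2132·55 = 396.73 N
C = 34.0/3.3 = 10.3030; K_W = (4C−1)/(4C−4)+0.615/C = 1.1403
τ_max = K_W·8FD/(πd³) = 1.1403·955.81 = 1089.9 MPa
τ_max > 925 MPa → exceeds allowable

(a) 4 coils; (b) NO, τ_max = 1090 MPa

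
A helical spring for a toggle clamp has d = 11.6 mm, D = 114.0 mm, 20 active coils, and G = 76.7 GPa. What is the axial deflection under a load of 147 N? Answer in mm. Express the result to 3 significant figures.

k = Gd⁴/(8D³N_a) = (76.7×10³)(11.6⁴)/(8·114.0³·20) = 5.8586 N/mm
δ = F/k = 147 / 5.8586 = 25.091 mm

25.1 mm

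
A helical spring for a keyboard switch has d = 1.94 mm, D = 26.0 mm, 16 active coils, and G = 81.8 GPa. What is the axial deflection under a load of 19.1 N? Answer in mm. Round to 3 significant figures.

k = Gd⁴/(8D³N_a) = (81.8×10³)(1.94⁴)/(8·26.0³·16) = 0.51503 N/mm
δ = F/k = 19.1 / 0.51503 = 37.085 mm

37.1 mm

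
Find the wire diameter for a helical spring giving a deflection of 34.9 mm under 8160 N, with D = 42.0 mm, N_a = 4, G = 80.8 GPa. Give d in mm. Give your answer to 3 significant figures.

Required rate k = F/δ = 8160/34.9 = 233.81 N/mm
d = (8D³N_a·k / G)^(1/4) = (8·42.0³·4·233.81 / (80.8×10³))^0.25
  = (6860.4)^0.25 = 9.1010 mm

9.10 mm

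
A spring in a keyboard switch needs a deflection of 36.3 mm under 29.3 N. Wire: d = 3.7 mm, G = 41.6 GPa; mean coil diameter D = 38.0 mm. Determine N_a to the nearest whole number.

Required rate k = F/δ = 29.3/36.3 = 0.80716 N/mm
N_a = Gd⁴/(8D³k) = (41.6×10³ × 3.7⁴)/(8 × 38.0³ × 0.80716)
    = 7.79651e+06 / 354325 = 22 → 22 coils

22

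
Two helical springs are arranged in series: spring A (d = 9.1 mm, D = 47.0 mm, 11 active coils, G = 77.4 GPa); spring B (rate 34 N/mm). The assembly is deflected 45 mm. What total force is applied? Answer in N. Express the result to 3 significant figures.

965 N

k_A = Gd⁴/(8D³N_a) = (77.4×10³)(9.1⁴)/(8·47.0³·11) = 58.094 N/mm
Series: 1/k_eq = 1/58.094 + 1/34 = 0.046625; k_eq = 21.448 N/mm
F = k_eq·δ = 21.448·45 = 965.14 N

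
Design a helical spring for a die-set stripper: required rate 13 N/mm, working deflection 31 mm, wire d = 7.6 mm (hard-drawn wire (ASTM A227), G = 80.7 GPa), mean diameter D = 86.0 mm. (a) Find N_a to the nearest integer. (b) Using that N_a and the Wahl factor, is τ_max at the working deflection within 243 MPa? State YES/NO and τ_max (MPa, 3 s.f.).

N_a = Gd⁴/(8D³k) = (80.7×10³)(7.6⁴)/(8·86.0³·13) = 4.07 → N_a = 4
Actual rate k = Gd⁴/(8D³·4) = 13.228 N/mm
Working load F = kδ = 13.228·31 = 410.06 N
C = 86.0/7.6 = 11.3158; K_W = (4C−1)/(4C−4)+0.615/C = 1.1271
τ_max = K_W·8FD/(πd³) = 1.1271·204.57 = 230.56 MPa
τ_max ≤ 243 MPa → acceptable

(a) 4 coils; (b) YES, τ_max = 231 MPa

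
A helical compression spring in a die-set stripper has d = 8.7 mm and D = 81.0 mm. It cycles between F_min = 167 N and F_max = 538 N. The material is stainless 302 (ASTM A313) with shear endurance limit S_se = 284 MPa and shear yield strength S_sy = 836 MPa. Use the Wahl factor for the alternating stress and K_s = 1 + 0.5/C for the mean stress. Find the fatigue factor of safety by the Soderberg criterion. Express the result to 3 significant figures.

C = D/d = 81.0/8.7 = 9.3103; K_W = (4C−1)/(4C−4)+0.615/C = 1.1563; K_s = 1+0.5/C = 1.0537
F_a = (F_max−F_min)/2 = 185.5 N; F_m = (F_max+F_min)/2 = 352.5 N
τ_a = K_W·8F_aD/(πd³) = 1.1563 × 58.105 = 67.187 MPa
τ_m = K_s·8F_mD/(πd³) = 1.0537 × 110.41 = 116.34 MPa
Soderberg: 1/n_f = τ_a/S_se + τ_m/S_sy = 67.187/284 + 116.34/836 = 0.23657 + 0.13917 = 0.37574
n_f = 1/0.37574 = 2.661

2.66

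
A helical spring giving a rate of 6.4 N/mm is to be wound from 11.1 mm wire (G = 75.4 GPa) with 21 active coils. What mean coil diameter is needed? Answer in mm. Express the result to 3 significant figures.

D = (Gd⁴/(8N_a·k))^(1/3) = (75.4×10³·11.1⁴/(8·21·6.4))^(1/3)
  = (1.06457e+06)^(1/3) = 102.1076 mm

102 mm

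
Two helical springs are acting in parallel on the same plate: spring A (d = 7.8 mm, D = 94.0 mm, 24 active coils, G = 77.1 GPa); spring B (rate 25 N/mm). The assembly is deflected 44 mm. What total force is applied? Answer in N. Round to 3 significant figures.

k_A = Gd⁴/(8D³N_a) = (77.1×10³)(7.8⁴)/(8·94.0³·24) = 1.7896 N/mm
Parallel: k_eq = 1.7896 + 25 = 26.79 N/mm
F = k_eq·δ = 26.79·44 = 1178.7 N

1180 N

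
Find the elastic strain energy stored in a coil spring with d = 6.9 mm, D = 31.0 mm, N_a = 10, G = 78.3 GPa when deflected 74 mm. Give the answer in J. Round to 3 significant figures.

204 J

k = Gd⁴/(8D³N_a) = (78.3×10³)(6.9⁴)/(8·31.0³·10) = 74.47 N/mm
U = ½kδ² = 0.5 × 74.47 × 74² = 2.039e+05 N·mm = 203.9 J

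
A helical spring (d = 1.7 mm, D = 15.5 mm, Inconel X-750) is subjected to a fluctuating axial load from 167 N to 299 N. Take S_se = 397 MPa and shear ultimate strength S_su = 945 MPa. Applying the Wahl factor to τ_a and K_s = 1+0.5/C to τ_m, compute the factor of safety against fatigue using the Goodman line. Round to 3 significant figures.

C = D/d = 15.5/1.7 = 9.1176; K_W = (4C−1)/(4C−4)+0.615/C = 1.1598; K_s = 1+0.5/C = 1.0548
F_a = (F_max−F_min)/2 = 66 N; F_m = (F_max+F_min)/2 = 233 N
τ_a = K_W·8F_aD/(πd³) = 1.1598 × 530.24 = 614.99 MPa
τ_m = K_s·8F_mD/(πd³) = 1.0548 × 1871.9 = 1974.5 MPa
Goodman: 1/n_f = τ_a/S_se + τ_m/S_su = 614.99/397 + 1974.5/945 = 1.54909 + 2.08947 = 3.6386
n_f = 1/3.6386 = 0.2748

0.275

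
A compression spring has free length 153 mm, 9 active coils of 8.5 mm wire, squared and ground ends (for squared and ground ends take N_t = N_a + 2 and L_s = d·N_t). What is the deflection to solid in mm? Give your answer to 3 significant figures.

N_t = 11; L_s = 8.5·11 = 93.5 mm
δ_solid = L₀ − L_s = 153 − 93.5 = 59.5 mm

59.5 mm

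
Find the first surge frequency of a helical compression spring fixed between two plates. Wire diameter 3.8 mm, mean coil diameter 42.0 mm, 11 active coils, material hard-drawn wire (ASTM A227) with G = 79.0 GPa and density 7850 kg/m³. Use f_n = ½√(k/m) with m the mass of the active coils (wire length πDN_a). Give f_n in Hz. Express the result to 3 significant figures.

k = Gd⁴/(8D³N_a) = (79.0×10³)(3.8⁴)/(8·42.0³·11) = 2.5266 N/mm = 2526.6 N/m
Wire length L = πDN_a = π·42.0·11 = 1451.4 mm
m = ρ·(πd²/4)·L = 7850 × 11.341×10⁻⁶ m² × 1.4514 m = 0.12922 kg
f_n = ½√(k/m) = 0.5·√(2526.6/0.12922) = 0.5·√(19553) = 69.916 Hz

69.9 Hz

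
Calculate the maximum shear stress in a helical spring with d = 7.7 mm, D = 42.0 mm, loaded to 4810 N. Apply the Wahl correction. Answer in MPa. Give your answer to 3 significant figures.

1440 MPa

Spring index C = D/d = 42.0/7.7 = 5.4545
K_W = (4C−1)/(4C−4) + 0.615/C = 20.818/17.818 + 0.1128 = 1.2811
τ₀ = 8FD/(πd³) = 8·4810·42.0/(π·7.7³) = 1.61616e+06/1434.2 = 1126.8 MPa
τ_max = K·τ₀ = 1.2811 × 1126.8 = 1443.6 MPa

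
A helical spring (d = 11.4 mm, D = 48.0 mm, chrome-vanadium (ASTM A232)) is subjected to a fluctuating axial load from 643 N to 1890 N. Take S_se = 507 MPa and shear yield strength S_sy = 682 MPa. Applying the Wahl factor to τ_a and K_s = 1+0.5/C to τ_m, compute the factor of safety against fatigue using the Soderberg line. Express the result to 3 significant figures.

3.21

C = D/d = 48.0/11.4 = 4.2105; K_W = (4C−1)/(4C−4)+0.615/C = 1.3797; K_s = 1+0.5/C = 1.1187
F_a = (F_max−F_min)/2 = 623.5 N; F_m = (F_max+F_min)/2 = 1266.5 N
τ_a = K_W·8F_aD/(πd³) = 1.3797 × 51.44 = 70.971 MPa
τ_m = K_s·8F_mD/(πd³) = 1.1187 × 104.49 = 116.9 MPa
Soderberg: 1/n_f = τ_a/S_se + τ_m/S_sy = 70.971/507 + 116.9/682 = 0.13998 + 0.17140 = 0.31139
n_f = 1/0.31139 = 3.211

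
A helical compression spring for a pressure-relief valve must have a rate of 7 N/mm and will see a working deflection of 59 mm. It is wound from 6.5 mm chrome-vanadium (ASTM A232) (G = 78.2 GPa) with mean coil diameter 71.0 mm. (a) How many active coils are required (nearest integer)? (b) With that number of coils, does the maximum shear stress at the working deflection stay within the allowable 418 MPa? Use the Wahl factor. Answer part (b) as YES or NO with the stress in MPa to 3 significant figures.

(a) 7 coils; (b) YES, τ_max = 306 MPa

N_a = Gd⁴/(8D³k) = (78.2×10³)(6.5⁴)/(8·71.0³·7) = 6.965 → N_a = 7
Actual rate k = Gd⁴/(8D³·7) = 6.9646 N/mm
Working load F = kδ = 6.9646·59 = 410.91 N
C = 71.0/6.5 = 10.9231; K_W = (4C−1)/(4C−4)+0.615/C = 1.1319
τ_max = K_W·8FD/(πd³) = 1.1319·270.53 = 306.2 MPa
τ_max ≤ 418 MPa → acceptable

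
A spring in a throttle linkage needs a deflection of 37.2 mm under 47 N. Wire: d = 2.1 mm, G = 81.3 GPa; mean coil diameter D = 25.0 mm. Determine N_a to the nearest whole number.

Required rate k = F/δ = 47/37.2 = 1.2634 N/mm
N_a = Gd⁴/(8D³k) = (81.3×10³ × 2.1⁴)/(8 × 25.0³ × 1.2634)
    = 1.58113e+06 / 157930 = 10.01 → 10 coils

10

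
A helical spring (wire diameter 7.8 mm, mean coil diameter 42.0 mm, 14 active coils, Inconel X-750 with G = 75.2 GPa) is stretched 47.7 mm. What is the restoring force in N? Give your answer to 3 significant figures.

1600 N

k = Gd⁴/(8D³N_a) = (75.2×10³)(7.8⁴)/(8·42.0³·14) = 33.545 N/mm
F = k·δ = 33.545 × 47.7 = 1600.1 N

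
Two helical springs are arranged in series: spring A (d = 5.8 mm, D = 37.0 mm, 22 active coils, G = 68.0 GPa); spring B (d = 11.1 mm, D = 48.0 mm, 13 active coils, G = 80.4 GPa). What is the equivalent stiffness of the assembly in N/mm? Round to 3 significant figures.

7.98 N/mm

k_A = Gd⁴/(8D³N_a) = (68.0×10³)(5.8⁴)/(8·37.0³·22) = 8.6318 N/mm
k_B = Gd⁴/(8D³N_a) = (80.4×10³)(11.1⁴)/(8·48.0³·13) = 106.12 N/mm
Series: 1/k_eq = 1/8.6318 + 1/106.12 = 0.12527; k_eq = 7.9825 N/mm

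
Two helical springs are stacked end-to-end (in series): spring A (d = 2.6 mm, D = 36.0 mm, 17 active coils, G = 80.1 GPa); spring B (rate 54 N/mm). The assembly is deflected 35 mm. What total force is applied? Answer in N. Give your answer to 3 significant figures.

20.0 N

k_A = Gd⁴/(8D³N_a) = (80.1×10³)(2.6⁴)/(8·36.0³·17) = 0.57687 N/mm
Series: 1/k_eq = 1/0.57687 + 1/54 = 1.752; k_eq = 0.57077 N/mm
F = k_eq·δ = 0.57077·35 = 19.977 N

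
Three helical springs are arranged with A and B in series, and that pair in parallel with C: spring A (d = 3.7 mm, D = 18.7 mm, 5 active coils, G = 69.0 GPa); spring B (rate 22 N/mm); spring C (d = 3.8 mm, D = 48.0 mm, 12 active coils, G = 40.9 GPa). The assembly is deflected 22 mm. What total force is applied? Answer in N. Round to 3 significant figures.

k_A = Gd⁴/(8D³N_a) = (69.0×10³)(3.7⁴)/(8·18.7³·5) = 49.439 N/mm
k_C = Gd⁴/(8D³N_a) = (40.9×10³)(3.8⁴)/(8·48.0³·12) = 0.80327 N/mm
Springs A,B series: k_AB = 1/(1/49.439+1/22) = 15.225 N/mm; parallel with C: k_eq = 15.225+0.80327 = 16.028 N/mm
F = k_eq·δ = 16.028·22 = 352.62 N

353 N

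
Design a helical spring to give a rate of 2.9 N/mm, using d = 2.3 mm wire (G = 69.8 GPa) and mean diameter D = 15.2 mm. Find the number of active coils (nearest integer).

24

N_a = Gd⁴/(8D³k) = (69.8×10³ × 2.3⁴)/(8 × 15.2³ × 2.9)
    = 1.95329e+06 / 81473.9 = 23.97 → 24 coils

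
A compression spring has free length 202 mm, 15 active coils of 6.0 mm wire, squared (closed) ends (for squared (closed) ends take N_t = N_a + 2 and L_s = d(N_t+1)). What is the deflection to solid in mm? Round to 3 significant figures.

94.0 mm

N_t = 17; L_s = 6.0·18 = 108 mm
δ_solid = L₀ − L_s = 202 − 108 = 94 mm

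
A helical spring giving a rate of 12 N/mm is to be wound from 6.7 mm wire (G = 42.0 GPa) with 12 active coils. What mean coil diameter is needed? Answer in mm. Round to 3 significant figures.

41.9 mm

D = (Gd⁴/(8N_a·k))^(1/3) = (42.0×10³·6.7⁴/(8·12·12))^(1/3)
  = (73467.6)^(1/3) = 41.8824 mm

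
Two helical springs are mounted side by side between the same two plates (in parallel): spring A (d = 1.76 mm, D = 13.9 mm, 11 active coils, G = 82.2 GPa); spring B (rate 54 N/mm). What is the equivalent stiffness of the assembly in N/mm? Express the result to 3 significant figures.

k_A = Gd⁴/(8D³N_a) = (82.2×10³)(1.76⁴)/(8·13.9³·11) = 3.3373 N/mm
Parallel: k_eq = 3.3373 + 54 = 57.337 N/mm

57.3 N/mm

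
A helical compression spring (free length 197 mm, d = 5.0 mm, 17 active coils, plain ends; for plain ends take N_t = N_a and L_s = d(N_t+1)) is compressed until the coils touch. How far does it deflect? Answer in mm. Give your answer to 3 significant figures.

N_t = 17; L_s = 5.0·18 = 90 mm
δ_solid = L₀ − L_s = 197 − 90 = 107 mm

107 mm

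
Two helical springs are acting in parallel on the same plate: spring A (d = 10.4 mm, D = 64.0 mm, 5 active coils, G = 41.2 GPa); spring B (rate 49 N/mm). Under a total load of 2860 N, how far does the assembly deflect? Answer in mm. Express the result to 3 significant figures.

30.1 mm

k_A = Gd⁴/(8D³N_a) = (41.2×10³)(10.4⁴)/(8·64.0³·5) = 45.965 N/mm
Parallel: k_eq = 45.965 + 49 = 94.965 N/mm
δ = F/k_eq = 2860/94.965 = 30.116 mm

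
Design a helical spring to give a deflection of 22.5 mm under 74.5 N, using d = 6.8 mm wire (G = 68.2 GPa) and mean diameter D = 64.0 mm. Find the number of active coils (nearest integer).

Required rate k = F/δ = 74.5/22.5 = 3.3111 N/mm
N_a = Gd⁴/(8D³k) = (68.2×10³ × 6.8⁴)/(8 × 64.0³ × 3.3111)
    = 1.45821e+08 / 6.9439e+06 = 21 → 21 coils

21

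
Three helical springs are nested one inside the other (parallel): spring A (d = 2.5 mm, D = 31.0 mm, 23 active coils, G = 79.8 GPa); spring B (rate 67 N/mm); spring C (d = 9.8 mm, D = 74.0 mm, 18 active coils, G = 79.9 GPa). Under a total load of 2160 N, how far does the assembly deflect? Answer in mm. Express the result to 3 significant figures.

26.9 mm

k_A = Gd⁴/(8D³N_a) = (79.8×10³)(2.5⁴)/(8·31.0³·23) = 0.56867 N/mm
k_C = Gd⁴/(8D³N_a) = (79.9×10³)(9.8⁴)/(8·74.0³·18) = 12.63 N/mm
Parallel: k_eq = 0.56867 + 67 + 12.63 = 80.198 N/mm
δ = F/k_eq = 2160/80.198 = 26.933 mm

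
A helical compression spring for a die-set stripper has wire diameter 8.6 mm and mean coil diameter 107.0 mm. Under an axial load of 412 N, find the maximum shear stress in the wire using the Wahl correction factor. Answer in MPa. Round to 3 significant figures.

Spring index C = D/d = 107.0/8.6 = 12.4419
K_W = (4C−1)/(4C−4) + 0.615/C = 48.767/45.767 + 0.0494 = 1.1150
τ₀ = 8FD/(πd³) = 8·412·107.0/(π·8.6³) = 352672/1998.2 = 176.49 MPa
τ_max = K·τ₀ = 1.1150 × 176.49 = 196.79 MPa

197 MPa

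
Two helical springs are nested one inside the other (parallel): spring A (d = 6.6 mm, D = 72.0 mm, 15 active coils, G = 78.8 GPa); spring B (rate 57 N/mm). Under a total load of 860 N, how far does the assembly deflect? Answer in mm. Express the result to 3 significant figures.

14.3 mm

k_A = Gd⁴/(8D³N_a) = (78.8×10³)(6.6⁴)/(8·72.0³·15) = 3.3383 N/mm
Parallel: k_eq = 3.3383 + 57 = 60.338 N/mm
δ = F/k_eq = 860/60.338 = 14.253 mm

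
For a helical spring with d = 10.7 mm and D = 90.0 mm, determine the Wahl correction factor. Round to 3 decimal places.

C = D/d = 90.0/10.7 = 8.4112
K_W = (4C−1)/(4C−4) + 0.615/C = 32.645/29.645 + 0.0731 = 1.1743

1.174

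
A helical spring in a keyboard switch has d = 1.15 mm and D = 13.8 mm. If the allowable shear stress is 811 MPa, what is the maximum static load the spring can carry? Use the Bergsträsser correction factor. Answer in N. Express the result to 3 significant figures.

C = D/d = 13.8/1.15 = 12.0000
K_B = (4C+2)/(4C−3) = 50.000/45.000 = 1.1111
τ_max = K·8FD/(πd³) → F_max = τ_allow·πd³/(8DK)
F_max = 811·π·1.15³/(8·13.8·1.1111) = 3874.9/122.67 = 31.589 N

31.6 N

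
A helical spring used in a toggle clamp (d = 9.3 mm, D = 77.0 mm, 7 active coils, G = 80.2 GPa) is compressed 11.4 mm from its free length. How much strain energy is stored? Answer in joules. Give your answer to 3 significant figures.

k = Gd⁴/(8D³N_a) = (80.2×10³)(9.3⁴)/(8·77.0³·7) = 23.466 N/mm
U = ½kδ² = 0.5 × 23.466 × 11.4² = 1524.8 N·mm = 1.5248 J

1.52 J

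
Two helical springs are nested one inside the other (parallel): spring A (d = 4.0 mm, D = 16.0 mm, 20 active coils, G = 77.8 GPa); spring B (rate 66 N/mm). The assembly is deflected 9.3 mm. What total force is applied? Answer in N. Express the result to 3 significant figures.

896 N

k_A = Gd⁴/(8D³N_a) = (77.8×10³)(4.0⁴)/(8·16.0³·20) = 30.391 N/mm
Parallel: k_eq = 30.391 + 66 = 96.391 N/mm
F = k_eq·δ = 96.391·9.3 = 896.43 N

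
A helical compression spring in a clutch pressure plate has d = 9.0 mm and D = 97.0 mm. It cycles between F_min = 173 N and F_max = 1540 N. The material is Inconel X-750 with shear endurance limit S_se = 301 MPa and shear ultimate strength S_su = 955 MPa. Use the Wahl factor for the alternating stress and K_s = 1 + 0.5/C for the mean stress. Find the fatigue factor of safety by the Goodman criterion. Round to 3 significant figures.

0.840

C = D/d = 97.0/9.0 = 10.7778; K_W = (4C−1)/(4C−4)+0.615/C = 1.1338; K_s = 1+0.5/C = 1.0464
F_a = (F_max−F_min)/2 = 683.5 N; F_m = (F_max+F_min)/2 = 856.5 N
τ_a = K_W·8F_aD/(πd³) = 1.1338 × 231.59 = 262.57 MPa
τ_m = K_s·8F_mD/(πd³) = 1.0464 × 290.21 = 303.67 MPa
Goodman: 1/n_f = τ_a/S_se + τ_m/S_su = 262.57/301 + 303.67/955 = 0.87233 + 0.31798 = 1.1903
n_f = 1/1.1903 = 0.8401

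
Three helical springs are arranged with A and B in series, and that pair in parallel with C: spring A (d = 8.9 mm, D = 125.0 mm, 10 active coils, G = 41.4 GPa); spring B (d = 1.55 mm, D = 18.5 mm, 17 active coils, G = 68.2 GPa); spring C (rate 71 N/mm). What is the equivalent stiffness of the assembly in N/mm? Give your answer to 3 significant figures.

71.4 N/mm

k_A = Gd⁴/(8D³N_a) = (41.4×10³)(8.9⁴)/(8·125.0³·10) = 1.6624 N/mm
k_B = Gd⁴/(8D³N_a) = (68.2×10³)(1.55⁴)/(8·18.5³·17) = 0.45715 N/mm
Springs A,B series: k_AB = 1/(1/1.6624+1/0.45715) = 0.35855 N/mm; parallel with C: k_eq = 0.35855+71 = 71.359 N/mm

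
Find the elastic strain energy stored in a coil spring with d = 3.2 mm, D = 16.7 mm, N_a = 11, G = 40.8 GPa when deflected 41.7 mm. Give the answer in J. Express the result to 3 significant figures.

k = Gd⁴/(8D³N_a) = (40.8×10³)(3.2⁴)/(8·16.7³·11) = 10.438 N/mm
U = ½kδ² = 0.5 × 10.438 × 41.7² = 9075.5 N·mm = 9.0755 J

9.08 J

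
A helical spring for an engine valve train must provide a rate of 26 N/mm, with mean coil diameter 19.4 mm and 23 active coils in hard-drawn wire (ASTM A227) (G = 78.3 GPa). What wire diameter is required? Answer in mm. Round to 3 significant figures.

4.60 mm

d = (8D³N_a·k / G)^(1/4) = (8·19.4³·23·26 / (78.3×10³))^0.25
  = (446.1)^0.25 = 4.5958 mm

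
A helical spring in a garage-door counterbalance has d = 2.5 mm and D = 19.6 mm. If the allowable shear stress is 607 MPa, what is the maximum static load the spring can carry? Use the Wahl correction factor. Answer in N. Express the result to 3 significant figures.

C = D/d = 19.6/2.5 = 7.8400
K_W = (4C−1)/(4C−4) + 0.615/C = 30.360/27.360 + 0.0784 = 1.1881
τ_max = K·8FD/(πd³) → F_max = τ_allow·πd³/(8DK)
F_max = 607·π·2.5³/(8·19.6·1.1881) = 29796/186.29 = 159.94 N

160 N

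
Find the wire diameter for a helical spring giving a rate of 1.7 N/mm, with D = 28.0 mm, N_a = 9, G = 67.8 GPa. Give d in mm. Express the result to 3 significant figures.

2.51 mm

d = (8D³N_a·k / G)^(1/4) = (8·28.0³·9·1.7 / (67.8×10³))^0.25
  = (39.63)^0.25 = 2.5090 mm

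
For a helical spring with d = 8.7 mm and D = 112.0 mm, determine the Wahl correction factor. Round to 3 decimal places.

C = D/d = 112.0/8.7 = 12.8736
K_W = (4C−1)/(4C−4) + 0.615/C = 50.494/47.494 + 0.0478 = 1.1109

1.111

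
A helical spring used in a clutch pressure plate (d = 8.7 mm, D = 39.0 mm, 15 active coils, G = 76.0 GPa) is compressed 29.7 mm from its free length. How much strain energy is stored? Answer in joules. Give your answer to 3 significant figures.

27.0 J

k = Gd⁴/(8D³N_a) = (76.0×10³)(8.7⁴)/(8·39.0³·15) = 61.167 N/mm
U = ½kδ² = 0.5 × 61.167 × 29.7² = 26977 N·mm = 26.977 J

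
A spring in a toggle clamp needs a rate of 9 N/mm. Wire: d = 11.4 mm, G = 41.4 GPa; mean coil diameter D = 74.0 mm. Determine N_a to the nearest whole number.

24

N_a = Gd⁴/(8D³k) = (41.4×10³ × 11.4⁴)/(8 × 74.0³ × 9)
    = 6.9923e+08 / 2.91761e+07 = 23.97 → 24 coils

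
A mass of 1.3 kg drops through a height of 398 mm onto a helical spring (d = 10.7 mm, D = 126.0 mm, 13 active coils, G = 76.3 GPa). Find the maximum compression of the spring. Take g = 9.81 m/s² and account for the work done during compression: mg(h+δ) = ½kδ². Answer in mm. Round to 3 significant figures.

48.7 mm

k = Gd⁴/(8D³N_a) = (76.3×10³)(10.7⁴)/(8·126.0³·13) = 4.8074 N/mm
W = mg = 1.3 × 9.81 = 12.753 N
½kδ² − Wδ − Wh = 0 → δ = (W + √(W² + 2kWh))/k
δ = (12.753 + √(162.64 + 48802.3))/4.8074 = (12.753 + 221.28)/4.8074 = 48.681 mm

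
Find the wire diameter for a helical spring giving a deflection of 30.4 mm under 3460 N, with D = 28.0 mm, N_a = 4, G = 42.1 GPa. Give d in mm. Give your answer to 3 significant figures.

Required rate k = F/δ = 3460/30.4 = 113.82 N/mm
d = (8D³N_a·k / G)^(1/4) = (8·28.0³·4·113.82 / (42.1×10³))^0.25
  = (1899.1)^0.25 = 6.6014 mm

6.60 mm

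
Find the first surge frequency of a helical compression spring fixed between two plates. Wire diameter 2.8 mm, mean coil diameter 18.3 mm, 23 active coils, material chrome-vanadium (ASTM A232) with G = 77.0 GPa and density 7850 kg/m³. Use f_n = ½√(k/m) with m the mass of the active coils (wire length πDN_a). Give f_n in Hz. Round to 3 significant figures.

k = Gd⁴/(8D³N_a) = (77.0×10³)(2.8⁴)/(8·18.3³·23) = 4.1971 N/mm = 4197.1 N/m
Wire length L = πDN_a = π·18.3·23 = 1322.3 mm
m = ρ·(πd²/4)·L = 7850 × 6.1575×10⁻⁶ m² × 1.3223 m = 0.063915 kg
f_n = ½√(k/m) = 0.5·√(4197.1/0.063915) = 0.5·√(65667) = 128.13 Hz

128 Hz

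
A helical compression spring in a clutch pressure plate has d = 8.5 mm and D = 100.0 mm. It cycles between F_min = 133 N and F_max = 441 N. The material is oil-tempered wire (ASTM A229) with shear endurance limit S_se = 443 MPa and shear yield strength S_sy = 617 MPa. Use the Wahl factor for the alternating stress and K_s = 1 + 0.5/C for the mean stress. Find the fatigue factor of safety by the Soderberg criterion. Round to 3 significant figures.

C = D/d = 100.0/8.5 = 11.7647; K_W = (4C−1)/(4C−4)+0.615/C = 1.1219; K_s = 1+0.5/C = 1.0425
F_a = (F_max−F_min)/2 = 154 N; F_m = (F_max+F_min)/2 = 287 N
τ_a = K_W·8F_aD/(πd³) = 1.1219 × 63.856 = 71.643 MPa
τ_m = K_s·8F_mD/(πd³) = 1.0425 × 119.01 = 124.06 MPa
Soderberg: 1/n_f = τ_a/S_se + τ_m/S_sy = 71.643/443 + 124.06/617 = 0.16172 + 0.20107 = 0.3628
n_f = 1/0.3628 = 2.756

2.76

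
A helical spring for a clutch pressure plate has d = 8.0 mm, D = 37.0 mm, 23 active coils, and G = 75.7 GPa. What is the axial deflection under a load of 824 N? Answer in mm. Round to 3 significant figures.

24.8 mm

k = Gd⁴/(8D³N_a) = (75.7×10³)(8.0⁴)/(8·37.0³·23) = 33.268 N/mm
δ = F/k = 824 / 33.268 = 24.768 mm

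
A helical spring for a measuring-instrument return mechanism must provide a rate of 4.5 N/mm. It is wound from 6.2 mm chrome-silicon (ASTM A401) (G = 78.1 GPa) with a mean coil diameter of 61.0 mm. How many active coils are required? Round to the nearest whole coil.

14

N_a = Gd⁴/(8D³k) = (78.1×10³ × 6.2⁴)/(8 × 61.0³ × 4.5)
    = 1.15403e+08 / 8.17132e+06 = 14.12 → 14 coils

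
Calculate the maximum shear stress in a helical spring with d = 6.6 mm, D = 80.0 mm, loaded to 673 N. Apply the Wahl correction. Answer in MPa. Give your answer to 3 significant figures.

Spring index C = D/d = 80.0/6.6 = 12.1212
K_W = (4C−1)/(4C−4) + 0.615/C = 47.485/44.485 + 0.0507 = 1.1182
τ₀ = 8FD/(πd³) = 8·673·80.0/(π·6.6³) = 430720/903.2 = 476.88 MPa
τ_max = K·τ₀ = 1.1182 × 476.88 = 533.24 MPa

533 MPa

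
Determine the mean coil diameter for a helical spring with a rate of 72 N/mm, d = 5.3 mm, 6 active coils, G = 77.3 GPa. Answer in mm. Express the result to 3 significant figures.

26.0 mm

D = (Gd⁴/(8N_a·k))^(1/3) = (77.3×10³·5.3⁴/(8·6·72))^(1/3)
  = (17648.6)^(1/3) = 26.0357 mm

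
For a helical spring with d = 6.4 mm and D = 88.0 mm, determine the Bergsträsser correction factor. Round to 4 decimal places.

1.0962

C = D/d = 88.0/6.4 = 13.7500
K_B = (4C+2)/(4C−3) = 57.000/52.000 = 1.0962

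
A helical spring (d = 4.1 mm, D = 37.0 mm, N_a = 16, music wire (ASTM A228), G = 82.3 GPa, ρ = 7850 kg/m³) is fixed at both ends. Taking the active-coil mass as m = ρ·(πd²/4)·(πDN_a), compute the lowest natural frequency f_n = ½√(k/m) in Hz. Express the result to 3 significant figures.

68.2 Hz

k = Gd⁴/(8D³N_a) = (82.3×10³)(4.1⁴)/(8·37.0³·16) = 3.5869 N/mm = 3586.9 N/m
Wire length L = πDN_a = π·37.0·16 = 1859.8 mm
m = ρ·(πd²/4)·L = 7850 × 13.203×10⁻⁶ m² × 1.8598 m = 0.19275 kg
f_n = ½√(k/m) = 0.5·√(3586.9/0.19275) = 0.5·√(18609) = 68.207 Hz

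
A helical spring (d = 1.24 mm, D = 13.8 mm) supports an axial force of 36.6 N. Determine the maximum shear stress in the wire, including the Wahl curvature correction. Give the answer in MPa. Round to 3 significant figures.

762 MPa

Spring index C = D/d = 13.8/1.24 = 11.1290
K_W = (4C−1)/(4C−4) + 0.615/C = 43.516/40.516 + 0.0553 = 1.1293
τ₀ = 8FD/(πd³) = 8·36.6·13.8/(π·1.24³) = 4040.64/5.9898 = 674.58 MPa
τ_max = K·τ₀ = 1.1293 × 674.58 = 761.81 MPa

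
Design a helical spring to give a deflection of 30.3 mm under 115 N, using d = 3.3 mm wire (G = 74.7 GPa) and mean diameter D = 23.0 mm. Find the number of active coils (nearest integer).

24

Required rate k = F/δ = 115/30.3 = 3.7954 N/mm
N_a = Gd⁴/(8D³k) = (74.7×10³ × 3.3⁴)/(8 × 23.0³ × 3.7954)
    = 8.85883e+06 / 369427 = 23.98 → 24 coils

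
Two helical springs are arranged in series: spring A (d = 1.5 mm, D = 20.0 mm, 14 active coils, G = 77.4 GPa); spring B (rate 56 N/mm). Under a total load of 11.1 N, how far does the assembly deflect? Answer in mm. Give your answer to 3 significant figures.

25.6 mm

k_A = Gd⁴/(8D³N_a) = (77.4×10³)(1.5⁴)/(8·20.0³·14) = 0.43732 N/mm
Series: 1/k_eq = 1/0.43732 + 1/56 = 2.3045; k_eq = 0.43393 N/mm
δ = F/k_eq = 11.1/0.43393 = 25.58 mm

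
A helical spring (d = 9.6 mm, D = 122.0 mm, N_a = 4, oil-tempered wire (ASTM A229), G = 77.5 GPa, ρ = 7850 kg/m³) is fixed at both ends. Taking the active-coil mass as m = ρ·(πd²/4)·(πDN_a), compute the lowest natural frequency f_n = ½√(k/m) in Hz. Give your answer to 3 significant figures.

57.0 Hz

k = Gd⁴/(8D³N_a) = (77.5×10³)(9.6⁴)/(8·122.0³·4) = 11.328 N/mm = 11328 N/m
Wire length L = πDN_a = π·122.0·4 = 1533.1 mm
m = ρ·(πd²/4)·L = 7850 × 72.382×10⁻⁶ m² × 1.5331 m = 0.87111 kg
f_n = ½√(k/m) = 0.5·√(11328/0.87111) = 0.5·√(13004) = 57.018 Hz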